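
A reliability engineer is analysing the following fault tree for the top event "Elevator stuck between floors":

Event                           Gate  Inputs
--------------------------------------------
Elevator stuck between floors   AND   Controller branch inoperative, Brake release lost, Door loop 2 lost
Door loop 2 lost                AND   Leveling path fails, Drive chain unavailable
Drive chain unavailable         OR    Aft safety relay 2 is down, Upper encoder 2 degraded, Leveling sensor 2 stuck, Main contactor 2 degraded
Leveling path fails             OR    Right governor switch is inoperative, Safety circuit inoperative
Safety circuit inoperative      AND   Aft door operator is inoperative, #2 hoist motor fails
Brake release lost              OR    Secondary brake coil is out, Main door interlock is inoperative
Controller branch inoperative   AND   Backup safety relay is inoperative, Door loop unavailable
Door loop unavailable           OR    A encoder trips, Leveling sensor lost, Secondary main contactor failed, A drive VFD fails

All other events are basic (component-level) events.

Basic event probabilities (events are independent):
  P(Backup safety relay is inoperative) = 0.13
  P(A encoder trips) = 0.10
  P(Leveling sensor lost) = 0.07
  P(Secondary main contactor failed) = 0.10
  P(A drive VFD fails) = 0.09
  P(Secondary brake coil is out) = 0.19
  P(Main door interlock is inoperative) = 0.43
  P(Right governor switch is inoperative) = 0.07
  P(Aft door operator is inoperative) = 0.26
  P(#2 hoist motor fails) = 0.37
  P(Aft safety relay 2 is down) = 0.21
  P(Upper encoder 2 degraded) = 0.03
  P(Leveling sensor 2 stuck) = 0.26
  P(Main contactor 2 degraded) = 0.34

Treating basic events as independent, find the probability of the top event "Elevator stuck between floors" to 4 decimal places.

P(Door loop unavailable) [OR] = 1 − (1−0.10) × (1−0.07) × (1−0.10) × (1−0.09) = 0.314497
P(Controller branch inoperative) [AND] = 0.13 × 0.314497 = 0.040885
P(Brake release lost) [OR] = 1 − (1−0.19) × (1−0.43) = 0.538300
P(Safety circuit inoperative) [AND] = 0.26 × 0.37 = 0.096200
P(Leveling path fails) [OR] = 1 − (1−0.07) × (1−0.096200) = 0.159466
P(Drive chain unavailable) [OR] = 1 − (1−0.21) × (1−0.03) × (1−0.26) × (1−0.34) = 0.625739
P(Door loop 2 lost) [AND] = 0.159466 × 0.625739 = 0.099784
P(Elevator stuck between floors) [AND] = 0.040885 × 0.538300 × 0.099784 = 0.002196
Rounded to 4 decimal places: P(Elevator stuck between floors) ≈ 0.0022.

0.0022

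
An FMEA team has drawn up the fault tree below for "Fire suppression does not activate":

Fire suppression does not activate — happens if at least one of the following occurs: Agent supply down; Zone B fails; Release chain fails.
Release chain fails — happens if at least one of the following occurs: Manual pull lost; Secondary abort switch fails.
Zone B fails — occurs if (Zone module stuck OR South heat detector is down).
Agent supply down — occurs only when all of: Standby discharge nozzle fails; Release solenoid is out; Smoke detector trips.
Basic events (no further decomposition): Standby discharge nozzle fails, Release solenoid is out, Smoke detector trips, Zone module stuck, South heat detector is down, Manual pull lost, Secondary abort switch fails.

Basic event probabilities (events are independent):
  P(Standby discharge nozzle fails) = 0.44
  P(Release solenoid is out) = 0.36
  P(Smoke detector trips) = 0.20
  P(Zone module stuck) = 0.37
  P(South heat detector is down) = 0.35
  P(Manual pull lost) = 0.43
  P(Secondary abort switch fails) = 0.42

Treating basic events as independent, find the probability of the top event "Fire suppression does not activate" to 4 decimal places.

P(Agent supply down) [AND] = 0.44 × 0.36 × 0.20 = 0.031680
P(Zone B fails) [OR] = 1 − (1−0.37) × (1−0.35) = 0.590500
P(Release chain fails) [OR] = 1 − (1−0.43) × (1−0.42) = 0.669400
P(Fire suppression does not activate) [OR] = 1 − (1−0.031680) × (1−0.590500) × (1−0.669400) = 0.868908
Rounded to 4 decimal places: P(Fire suppression does not activate) ≈ 0.8689.

0.8689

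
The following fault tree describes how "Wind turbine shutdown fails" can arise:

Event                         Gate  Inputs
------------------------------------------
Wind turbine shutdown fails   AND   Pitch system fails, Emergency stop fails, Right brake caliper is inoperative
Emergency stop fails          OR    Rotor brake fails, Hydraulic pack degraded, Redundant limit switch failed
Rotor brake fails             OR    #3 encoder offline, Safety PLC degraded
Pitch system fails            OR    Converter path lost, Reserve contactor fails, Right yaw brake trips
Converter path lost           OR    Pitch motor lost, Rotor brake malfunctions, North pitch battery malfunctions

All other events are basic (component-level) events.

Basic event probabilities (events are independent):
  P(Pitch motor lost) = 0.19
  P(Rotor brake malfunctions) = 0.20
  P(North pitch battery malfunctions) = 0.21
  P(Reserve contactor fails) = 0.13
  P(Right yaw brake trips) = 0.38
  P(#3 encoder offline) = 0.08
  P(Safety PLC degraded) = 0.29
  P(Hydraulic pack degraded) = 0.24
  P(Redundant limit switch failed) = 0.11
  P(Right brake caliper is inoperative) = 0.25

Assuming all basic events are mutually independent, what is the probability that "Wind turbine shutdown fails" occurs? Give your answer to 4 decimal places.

0.1010

P(Converter path lost) [OR] = 1 − (1−0.19) × (1−0.20) × (1−0.21) = 0.488080
P(Pitch system fails) [OR] = 1 − (1−0.488080) × (1−0.13) × (1−0.38) = 0.723870
P(Rotor brake fails) [OR] = 1 − (1−0.08) × (1−0.29) = 0.346800
P(Emergency stop fails) [OR] = 1 − (1−0.346800) × (1−0.24) × (1−0.11) = 0.558176
P(Wind turbine shutdown fails) [AND] = 0.723870 × 0.558176 × 0.25 = 0.101012
Rounded to 4 decimal places: P(Wind turbine shutdown fails) ≈ 0.1010.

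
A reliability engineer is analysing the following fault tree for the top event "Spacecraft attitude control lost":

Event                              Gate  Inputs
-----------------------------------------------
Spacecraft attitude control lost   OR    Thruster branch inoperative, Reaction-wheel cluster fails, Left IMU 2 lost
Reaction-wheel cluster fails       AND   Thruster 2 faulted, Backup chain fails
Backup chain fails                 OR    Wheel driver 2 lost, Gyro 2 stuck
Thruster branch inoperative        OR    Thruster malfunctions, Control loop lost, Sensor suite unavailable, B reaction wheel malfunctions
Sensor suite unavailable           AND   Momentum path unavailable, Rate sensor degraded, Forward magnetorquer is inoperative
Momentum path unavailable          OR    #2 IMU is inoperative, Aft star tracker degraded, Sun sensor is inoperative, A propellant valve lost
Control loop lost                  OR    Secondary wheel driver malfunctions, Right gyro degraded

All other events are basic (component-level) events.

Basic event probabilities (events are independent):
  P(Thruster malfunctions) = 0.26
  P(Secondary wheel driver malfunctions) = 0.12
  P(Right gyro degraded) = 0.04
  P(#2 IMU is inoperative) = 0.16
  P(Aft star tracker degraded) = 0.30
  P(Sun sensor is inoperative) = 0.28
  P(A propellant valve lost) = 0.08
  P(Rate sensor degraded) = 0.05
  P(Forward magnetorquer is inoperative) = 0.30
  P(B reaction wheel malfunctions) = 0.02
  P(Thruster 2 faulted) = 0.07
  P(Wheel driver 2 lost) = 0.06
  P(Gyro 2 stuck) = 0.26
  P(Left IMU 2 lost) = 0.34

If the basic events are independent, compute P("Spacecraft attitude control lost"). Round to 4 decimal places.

0.6079

P(Control loop lost) [OR] = 1 − (1−0.12) × (1−0.04) = 0.155200
P(Momentum path unavailable) [OR] = 1 − (1−0.16) × (1−0.30) × (1−0.28) × (1−0.08) = 0.610509
P(Sensor suite unavailable) [AND] = 0.610509 × 0.05 × 0.30 = 0.009158
P(Thruster branch inoperative) [OR] = 1 − (1−0.26) × (1−0.155200) × (1−0.009158) × (1−0.02) = 0.392962
P(Backup chain fails) [OR] = 1 − (1−0.06) × (1−0.26) = 0.304400
P(Reaction-wheel cluster fails) [AND] = 0.07 × 0.304400 = 0.021308
P(Spacecraft attitude control lost) [OR] = 1 − (1−0.392962) × (1−0.021308) × (1−0.34) = 0.607892
Rounded to 4 decimal places: P(Spacecraft attitude control lost) ≈ 0.6079.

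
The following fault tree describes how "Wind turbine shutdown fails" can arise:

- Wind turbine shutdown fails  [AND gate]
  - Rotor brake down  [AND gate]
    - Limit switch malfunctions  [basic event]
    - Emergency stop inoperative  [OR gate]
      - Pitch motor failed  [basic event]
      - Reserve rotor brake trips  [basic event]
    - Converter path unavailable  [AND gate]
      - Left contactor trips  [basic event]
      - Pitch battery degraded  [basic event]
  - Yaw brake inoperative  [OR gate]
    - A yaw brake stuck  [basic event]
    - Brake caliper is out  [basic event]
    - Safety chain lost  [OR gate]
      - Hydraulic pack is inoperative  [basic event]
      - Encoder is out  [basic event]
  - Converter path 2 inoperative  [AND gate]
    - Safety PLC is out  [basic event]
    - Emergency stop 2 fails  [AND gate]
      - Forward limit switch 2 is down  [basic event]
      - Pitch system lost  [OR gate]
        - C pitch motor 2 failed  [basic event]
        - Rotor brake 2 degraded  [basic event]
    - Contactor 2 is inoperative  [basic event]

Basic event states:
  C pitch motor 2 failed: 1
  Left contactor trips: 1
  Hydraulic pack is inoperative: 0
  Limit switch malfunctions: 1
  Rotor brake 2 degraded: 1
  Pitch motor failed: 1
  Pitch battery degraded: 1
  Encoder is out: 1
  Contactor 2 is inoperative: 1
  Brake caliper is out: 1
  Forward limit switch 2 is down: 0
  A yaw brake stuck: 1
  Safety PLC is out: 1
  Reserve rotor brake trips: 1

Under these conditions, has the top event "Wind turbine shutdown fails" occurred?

Emergency stop inoperative [OR]: Pitch motor failed=occurs, Reserve rotor brake trips=occurs → at least one input occurs → occurs.
Converter path unavailable [AND]: Left contactor trips=occurs, Pitch battery degraded=occurs → all inputs occur → occurs.
Rotor brake down [AND]: Limit switch malfunctions=occurs, Emergency stop inoperative=occurs, Converter path unavailable=occurs → all inputs occur → occurs.
Safety chain lost [OR]: Hydraulic pack is inoperative=not, Encoder is out=occurs → at least one input occurs → occurs.
Yaw brake inoperative [OR]: A yaw brake stuck=occurs, Brake caliper is out=occurs, Safety chain lost=occurs → at least one input occurs → occurs.
Pitch system lost [OR]: C pitch motor 2 failed=occurs, Rotor brake 2 degraded=occurs → at least one input occurs → occurs.
Emergency stop 2 fails [AND]: Forward limit switch 2 is down=not, Pitch system lost=occurs → not all inputs occur → does not occur.
Converter path 2 inoperative [AND]: Safety PLC is out=occurs, Emergency stop 2 fails=not, Contactor 2 is inoperative=occurs → not all inputs occur → does not occur.
Wind turbine shutdown fails [AND]: Rotor brake down=occurs, Yaw brake inoperative=occurs, Converter path 2 inoperative=not → not all inputs occur → does not occur.

No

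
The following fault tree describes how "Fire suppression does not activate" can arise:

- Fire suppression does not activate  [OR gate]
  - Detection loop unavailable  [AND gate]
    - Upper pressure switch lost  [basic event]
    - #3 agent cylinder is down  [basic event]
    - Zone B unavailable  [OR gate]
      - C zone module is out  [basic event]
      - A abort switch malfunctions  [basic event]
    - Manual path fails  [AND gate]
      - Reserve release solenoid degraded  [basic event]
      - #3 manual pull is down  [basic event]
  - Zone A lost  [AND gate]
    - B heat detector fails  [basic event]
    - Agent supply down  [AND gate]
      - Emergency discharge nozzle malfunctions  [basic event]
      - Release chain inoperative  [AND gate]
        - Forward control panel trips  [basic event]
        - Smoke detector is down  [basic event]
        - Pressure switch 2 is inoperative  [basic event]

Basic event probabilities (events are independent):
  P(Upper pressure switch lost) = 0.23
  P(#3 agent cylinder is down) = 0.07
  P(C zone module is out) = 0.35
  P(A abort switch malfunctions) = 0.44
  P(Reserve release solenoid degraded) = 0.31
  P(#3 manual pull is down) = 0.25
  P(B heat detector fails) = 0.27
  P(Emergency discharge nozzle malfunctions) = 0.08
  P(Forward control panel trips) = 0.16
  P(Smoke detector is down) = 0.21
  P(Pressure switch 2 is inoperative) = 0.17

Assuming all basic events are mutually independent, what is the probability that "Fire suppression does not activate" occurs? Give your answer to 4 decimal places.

0.0009

P(Zone B unavailable) [OR] = 1 − (1−0.35) × (1−0.44) = 0.636000
P(Manual path fails) [AND] = 0.31 × 0.25 = 0.077500
P(Detection loop unavailable) [AND] = 0.23 × 0.07 × 0.636000 × 0.077500 = 0.000794
P(Release chain inoperative) [AND] = 0.16 × 0.21 × 0.17 = 0.005712
P(Agent supply down) [AND] = 0.08 × 0.005712 = 0.000457
P(Zone A lost) [AND] = 0.27 × 0.000457 = 0.000123
P(Fire suppression does not activate) [OR] = 1 − (1−0.000794) × (1−0.000123) = 0.000917
Rounded to 4 decimal places: P(Fire suppression does not activate) ≈ 0.0009.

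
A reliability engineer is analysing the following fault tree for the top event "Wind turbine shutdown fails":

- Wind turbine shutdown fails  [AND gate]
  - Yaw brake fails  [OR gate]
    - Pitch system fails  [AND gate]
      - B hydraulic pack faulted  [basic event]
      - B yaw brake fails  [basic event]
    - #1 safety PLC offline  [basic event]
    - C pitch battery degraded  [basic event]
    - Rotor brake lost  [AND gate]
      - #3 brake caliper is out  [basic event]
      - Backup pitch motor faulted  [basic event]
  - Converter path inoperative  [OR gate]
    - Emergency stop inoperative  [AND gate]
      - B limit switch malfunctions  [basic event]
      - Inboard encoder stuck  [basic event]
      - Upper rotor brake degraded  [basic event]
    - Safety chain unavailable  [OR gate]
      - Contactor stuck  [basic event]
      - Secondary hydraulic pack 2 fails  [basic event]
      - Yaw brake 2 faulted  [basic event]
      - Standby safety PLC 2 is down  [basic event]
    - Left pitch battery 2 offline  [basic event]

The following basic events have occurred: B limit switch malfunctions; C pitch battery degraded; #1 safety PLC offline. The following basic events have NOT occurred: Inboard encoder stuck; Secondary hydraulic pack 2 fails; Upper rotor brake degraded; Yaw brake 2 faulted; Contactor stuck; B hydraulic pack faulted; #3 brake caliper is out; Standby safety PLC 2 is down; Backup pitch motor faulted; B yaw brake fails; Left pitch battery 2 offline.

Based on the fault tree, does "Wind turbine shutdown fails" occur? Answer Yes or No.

No

Pitch system fails [AND]: B hydraulic pack faulted=not, B yaw brake fails=not → not all inputs occur → does not occur.
Rotor brake lost [AND]: #3 brake caliper is out=not, Backup pitch motor faulted=not → not all inputs occur → does not occur.
Yaw brake fails [OR]: Pitch system fails=not, #1 safety PLC offline=occurs, C pitch battery degraded=occurs, Rotor brake lost=not → at least one input occurs → occurs.
Emergency stop inoperative [AND]: B limit switch malfunctions=occurs, Inboard encoder stuck=not, Upper rotor brake degraded=not → not all inputs occur → does not occur.
Safety chain unavailable [OR]: Contactor stuck=not, Secondary hydraulic pack 2 fails=not, Yaw brake 2 faulted=not, Standby safety PLC 2 is down=not → no input occurs → does not occur.
Converter path inoperative [OR]: Emergency stop inoperative=not, Safety chain unavailable=not, Left pitch battery 2 offline=not → no input occurs → does not occur.
Wind turbine shutdown fails [AND]: Yaw brake fails=occurs, Converter path inoperative=not → not all inputs occur → does not occur.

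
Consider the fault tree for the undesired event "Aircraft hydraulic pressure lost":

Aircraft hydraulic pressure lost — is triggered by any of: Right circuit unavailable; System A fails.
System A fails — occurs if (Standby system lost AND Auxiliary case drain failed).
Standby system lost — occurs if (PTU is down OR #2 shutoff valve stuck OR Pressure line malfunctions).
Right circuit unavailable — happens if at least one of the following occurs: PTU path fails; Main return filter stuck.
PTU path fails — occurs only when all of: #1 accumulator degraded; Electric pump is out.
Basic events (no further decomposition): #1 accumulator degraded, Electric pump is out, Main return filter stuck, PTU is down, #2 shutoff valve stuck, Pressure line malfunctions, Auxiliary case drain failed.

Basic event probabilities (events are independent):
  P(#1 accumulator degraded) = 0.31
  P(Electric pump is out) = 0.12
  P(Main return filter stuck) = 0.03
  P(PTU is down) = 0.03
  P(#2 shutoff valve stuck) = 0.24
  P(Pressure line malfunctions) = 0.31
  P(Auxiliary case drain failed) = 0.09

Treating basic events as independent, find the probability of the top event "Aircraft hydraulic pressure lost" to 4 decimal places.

0.1074

P(PTU path fails) [AND] = 0.31 × 0.12 = 0.037200
P(Right circuit unavailable) [OR] = 1 − (1−0.037200) × (1−0.03) = 0.066084
P(Standby system lost) [OR] = 1 − (1−0.03) × (1−0.24) × (1−0.31) = 0.491332
P(System A fails) [AND] = 0.491332 × 0.09 = 0.044220
P(Aircraft hydraulic pressure lost) [OR] = 1 − (1−0.066084) × (1−0.044220) = 0.107382
Rounded to 4 decimal places: P(Aircraft hydraulic pressure lost) ≈ 0.1074.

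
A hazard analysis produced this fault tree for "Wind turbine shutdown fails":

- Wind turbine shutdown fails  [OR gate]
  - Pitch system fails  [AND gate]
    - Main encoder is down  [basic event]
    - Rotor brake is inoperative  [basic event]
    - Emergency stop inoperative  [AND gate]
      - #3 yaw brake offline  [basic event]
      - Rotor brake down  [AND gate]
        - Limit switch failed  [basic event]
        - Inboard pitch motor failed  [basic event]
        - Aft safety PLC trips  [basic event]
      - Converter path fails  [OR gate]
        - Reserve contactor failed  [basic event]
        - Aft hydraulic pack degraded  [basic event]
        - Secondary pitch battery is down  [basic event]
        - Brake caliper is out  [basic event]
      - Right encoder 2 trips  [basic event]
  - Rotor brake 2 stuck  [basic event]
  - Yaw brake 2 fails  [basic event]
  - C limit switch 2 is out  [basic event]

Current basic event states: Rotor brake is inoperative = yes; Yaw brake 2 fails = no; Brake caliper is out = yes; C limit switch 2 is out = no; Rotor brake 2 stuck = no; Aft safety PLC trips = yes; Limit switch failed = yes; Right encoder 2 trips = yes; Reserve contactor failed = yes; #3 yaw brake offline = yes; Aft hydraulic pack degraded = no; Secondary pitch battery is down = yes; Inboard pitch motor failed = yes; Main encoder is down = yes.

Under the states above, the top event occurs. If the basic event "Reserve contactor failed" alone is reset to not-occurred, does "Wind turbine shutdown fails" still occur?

Counterfactual: set "Reserve contactor failed" to not occurred.
Rotor brake down [AND]: Limit switch failed=occurs, Inboard pitch motor failed=occurs, Aft safety PLC trips=occurs → all inputs occur → occurs.
Converter path fails [OR]: Reserve contactor failed=not, Aft hydraulic pack degraded=not, Secondary pitch battery is down=occurs, Brake caliper is out=occurs → at least one input occurs → occurs.
Emergency stop inoperative [AND]: #3 yaw brake offline=occurs, Rotor brake down=occurs, Converter path fails=occurs, Right encoder 2 trips=occurs → all inputs occur → occurs.
Pitch system fails [AND]: Main encoder is down=occurs, Rotor brake is inoperative=occurs, Emergency stop inoperative=occurs → all inputs occur → occurs.
Wind turbine shutdown fails [OR]: Pitch system fails=occurs, Rotor brake 2 stuck=not, Yaw brake 2 fails=not, C limit switch 2 is out=not → at least one input occurs → occurs.

Yes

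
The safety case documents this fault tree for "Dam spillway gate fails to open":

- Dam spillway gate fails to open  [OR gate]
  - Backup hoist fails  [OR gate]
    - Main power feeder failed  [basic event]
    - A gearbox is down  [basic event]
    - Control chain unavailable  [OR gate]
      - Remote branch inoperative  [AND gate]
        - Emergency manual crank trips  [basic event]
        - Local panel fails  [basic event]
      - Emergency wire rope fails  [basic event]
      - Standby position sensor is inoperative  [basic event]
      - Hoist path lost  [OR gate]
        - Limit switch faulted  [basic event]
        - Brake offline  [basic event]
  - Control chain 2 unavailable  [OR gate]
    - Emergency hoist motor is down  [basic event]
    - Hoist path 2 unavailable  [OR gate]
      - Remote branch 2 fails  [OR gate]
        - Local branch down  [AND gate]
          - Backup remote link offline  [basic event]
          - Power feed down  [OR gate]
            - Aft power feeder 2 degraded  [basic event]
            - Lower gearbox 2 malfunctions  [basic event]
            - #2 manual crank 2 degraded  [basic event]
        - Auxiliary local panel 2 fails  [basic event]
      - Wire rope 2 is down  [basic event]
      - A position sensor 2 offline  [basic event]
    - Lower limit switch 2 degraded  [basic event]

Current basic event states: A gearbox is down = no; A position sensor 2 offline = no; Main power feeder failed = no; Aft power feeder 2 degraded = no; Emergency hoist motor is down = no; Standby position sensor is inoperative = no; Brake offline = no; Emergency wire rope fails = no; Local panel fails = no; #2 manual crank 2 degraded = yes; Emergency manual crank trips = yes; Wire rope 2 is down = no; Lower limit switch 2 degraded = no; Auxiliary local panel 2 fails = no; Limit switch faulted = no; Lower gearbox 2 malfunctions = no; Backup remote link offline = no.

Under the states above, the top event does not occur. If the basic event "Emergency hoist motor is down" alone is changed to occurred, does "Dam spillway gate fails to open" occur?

Yes

Counterfactual: set "Emergency hoist motor is down" to occurred.
Remote branch inoperative [AND]: Emergency manual crank trips=occurs, Local panel fails=not → not all inputs occur → does not occur.
Hoist path lost [OR]: Limit switch faulted=not, Brake offline=not → no input occurs → does not occur.
Control chain unavailable [OR]: Remote branch inoperative=not, Emergency wire rope fails=not, Standby position sensor is inoperative=not, Hoist path lost=not → no input occurs → does not occur.
Backup hoist fails [OR]: Main power feeder failed=not, A gearbox is down=not, Control chain unavailable=not → no input occurs → does not occur.
Power feed down [OR]: Aft power feeder 2 degraded=not, Lower gearbox 2 malfunctions=not, #2 manual crank 2 degraded=occurs → at least one input occurs → occurs.
Local branch down [AND]: Backup remote link offline=not, Power feed down=occurs → not all inputs occur → does not occur.
Remote branch 2 fails [OR]: Local branch down=not, Auxiliary local panel 2 fails=not → no input occurs → does not occur.
Hoist path 2 unavailable [OR]: Remote branch 2 fails=not, Wire rope 2 is down=not, A position sensor 2 offline=not → no input occurs → does not occur.
Control chain 2 unavailable [OR]: Emergency hoist motor is down=occurs, Hoist path 2 unavailable=not, Lower limit switch 2 degraded=not → at least one input occurs → occurs.
Dam spillway gate fails to open [OR]: Backup hoist fails=not, Control chain 2 unavailable=occurs → at least one input occurs → occurs.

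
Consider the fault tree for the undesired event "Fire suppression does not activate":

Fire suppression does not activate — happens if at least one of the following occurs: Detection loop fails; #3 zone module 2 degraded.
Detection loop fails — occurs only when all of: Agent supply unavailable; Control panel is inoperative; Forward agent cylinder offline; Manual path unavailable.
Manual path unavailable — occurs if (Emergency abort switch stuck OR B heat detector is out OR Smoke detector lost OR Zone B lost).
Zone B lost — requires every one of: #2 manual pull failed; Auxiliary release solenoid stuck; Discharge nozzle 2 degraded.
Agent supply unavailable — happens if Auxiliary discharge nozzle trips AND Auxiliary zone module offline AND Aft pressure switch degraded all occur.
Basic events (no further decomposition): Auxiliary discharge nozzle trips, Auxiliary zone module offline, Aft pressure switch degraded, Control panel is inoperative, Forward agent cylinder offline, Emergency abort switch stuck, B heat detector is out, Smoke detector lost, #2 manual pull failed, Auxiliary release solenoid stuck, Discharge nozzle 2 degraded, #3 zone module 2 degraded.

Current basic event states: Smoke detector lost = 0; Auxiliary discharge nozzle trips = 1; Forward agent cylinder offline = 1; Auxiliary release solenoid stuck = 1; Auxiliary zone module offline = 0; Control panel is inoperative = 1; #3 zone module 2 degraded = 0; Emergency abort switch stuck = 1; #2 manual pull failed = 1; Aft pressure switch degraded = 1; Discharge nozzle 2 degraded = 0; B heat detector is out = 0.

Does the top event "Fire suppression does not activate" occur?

Agent supply unavailable [AND]: Auxiliary discharge nozzle trips=occurs, Auxiliary zone module offline=not, Aft pressure switch degraded=occurs → not all inputs occur → does not occur.
Zone B lost [AND]: #2 manual pull failed=occurs, Auxiliary release solenoid stuck=occurs, Discharge nozzle 2 degraded=not → not all inputs occur → does not occur.
Manual path unavailable [OR]: Emergency abort switch stuck=occurs, B heat detector is out=not, Smoke detector lost=not, Zone B lost=not → at least one input occurs → occurs.
Detection loop fails [AND]: Agent supply unavailable=not, Control panel is inoperative=occurs, Forward agent cylinder offline=occurs, Manual path unavailable=occurs → not all inputs occur → does not occur.
Fire suppression does not activate [OR]: Detection loop fails=not, #3 zone module 2 degraded=not → no input occurs → does not occur.

No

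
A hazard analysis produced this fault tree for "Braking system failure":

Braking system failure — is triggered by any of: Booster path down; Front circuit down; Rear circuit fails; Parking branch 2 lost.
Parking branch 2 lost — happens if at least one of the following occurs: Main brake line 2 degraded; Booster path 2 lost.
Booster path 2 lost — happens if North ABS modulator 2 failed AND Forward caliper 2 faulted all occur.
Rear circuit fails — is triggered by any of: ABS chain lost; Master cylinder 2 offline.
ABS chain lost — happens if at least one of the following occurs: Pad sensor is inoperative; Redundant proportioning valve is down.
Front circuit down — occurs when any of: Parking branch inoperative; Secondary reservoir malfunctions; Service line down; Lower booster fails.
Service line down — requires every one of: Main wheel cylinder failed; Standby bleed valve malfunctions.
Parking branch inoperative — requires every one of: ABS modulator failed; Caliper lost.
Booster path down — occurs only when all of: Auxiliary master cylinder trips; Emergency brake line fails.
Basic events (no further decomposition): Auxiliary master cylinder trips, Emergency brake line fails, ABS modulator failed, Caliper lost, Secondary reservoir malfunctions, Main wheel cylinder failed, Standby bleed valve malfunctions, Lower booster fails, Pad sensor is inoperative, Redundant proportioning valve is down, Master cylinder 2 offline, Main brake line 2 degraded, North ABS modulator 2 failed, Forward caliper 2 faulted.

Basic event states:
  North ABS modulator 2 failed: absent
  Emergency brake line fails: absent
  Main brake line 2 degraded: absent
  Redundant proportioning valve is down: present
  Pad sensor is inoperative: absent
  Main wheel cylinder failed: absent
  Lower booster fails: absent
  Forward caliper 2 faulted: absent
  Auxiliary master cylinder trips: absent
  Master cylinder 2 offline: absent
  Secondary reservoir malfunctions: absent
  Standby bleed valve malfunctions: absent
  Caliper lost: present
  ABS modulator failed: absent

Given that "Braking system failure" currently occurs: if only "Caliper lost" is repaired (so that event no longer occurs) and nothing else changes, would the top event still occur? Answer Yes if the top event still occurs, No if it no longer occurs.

Counterfactual: set "Caliper lost" to not occurred.
Booster path down [AND]: Auxiliary master cylinder trips=not, Emergency brake line fails=not → not all inputs occur → does not occur.
Parking branch inoperative [AND]: ABS modulator failed=not, Caliper lost=not → not all inputs occur → does not occur.
Service line down [AND]: Main wheel cylinder failed=not, Standby bleed valve malfunctions=not → not all inputs occur → does not occur.
Front circuit down [OR]: Parking branch inoperative=not, Secondary reservoir malfunctions=not, Service line down=not, Lower booster fails=not → no input occurs → does not occur.
ABS chain lost [OR]: Pad sensor is inoperative=not, Redundant proportioning valve is down=occurs → at least one input occurs → occurs.
Rear circuit fails [OR]: ABS chain lost=occurs, Master cylinder 2 offline=not → at least one input occurs → occurs.
Booster path 2 lost [AND]: North ABS modulator 2 failed=not, Forward caliper 2 faulted=not → not all inputs occur → does not occur.
Parking branch 2 lost [OR]: Main brake line 2 degraded=not, Booster path 2 lost=not → no input occurs → does not occur.
Braking system failure [OR]: Booster path down=not, Front circuit down=not, Rear circuit fails=occurs, Parking branch 2 lost=not → at least one input occurs → occurs.

Yes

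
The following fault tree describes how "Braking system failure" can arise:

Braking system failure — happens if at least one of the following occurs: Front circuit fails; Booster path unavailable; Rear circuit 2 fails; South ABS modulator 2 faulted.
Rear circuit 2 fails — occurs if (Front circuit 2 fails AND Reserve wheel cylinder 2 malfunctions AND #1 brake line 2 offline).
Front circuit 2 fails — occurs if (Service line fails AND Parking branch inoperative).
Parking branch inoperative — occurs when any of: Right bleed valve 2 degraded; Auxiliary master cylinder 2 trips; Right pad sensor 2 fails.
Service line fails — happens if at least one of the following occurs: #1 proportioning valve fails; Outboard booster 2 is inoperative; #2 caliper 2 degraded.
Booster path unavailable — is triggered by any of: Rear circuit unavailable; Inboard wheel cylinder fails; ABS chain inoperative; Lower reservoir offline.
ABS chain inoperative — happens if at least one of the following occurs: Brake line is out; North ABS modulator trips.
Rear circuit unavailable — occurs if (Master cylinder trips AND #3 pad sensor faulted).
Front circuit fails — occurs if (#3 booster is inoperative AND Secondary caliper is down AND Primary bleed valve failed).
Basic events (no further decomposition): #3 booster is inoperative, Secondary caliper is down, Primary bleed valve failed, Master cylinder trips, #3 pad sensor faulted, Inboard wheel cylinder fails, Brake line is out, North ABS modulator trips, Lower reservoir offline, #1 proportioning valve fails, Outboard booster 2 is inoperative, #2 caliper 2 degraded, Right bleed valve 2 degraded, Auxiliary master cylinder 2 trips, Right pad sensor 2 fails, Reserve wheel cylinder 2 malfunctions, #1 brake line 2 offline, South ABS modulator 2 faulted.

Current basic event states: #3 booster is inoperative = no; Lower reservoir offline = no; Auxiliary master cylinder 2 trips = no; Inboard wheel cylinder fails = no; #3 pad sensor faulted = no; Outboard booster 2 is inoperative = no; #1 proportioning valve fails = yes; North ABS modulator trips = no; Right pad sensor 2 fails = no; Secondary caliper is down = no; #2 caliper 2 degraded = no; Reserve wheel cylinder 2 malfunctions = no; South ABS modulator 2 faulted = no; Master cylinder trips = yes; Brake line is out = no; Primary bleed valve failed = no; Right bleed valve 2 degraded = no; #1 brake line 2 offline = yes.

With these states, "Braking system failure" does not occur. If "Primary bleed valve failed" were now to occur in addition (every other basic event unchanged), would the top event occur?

Counterfactual: set "Primary bleed valve failed" to occurred.
Front circuit fails [AND]: #3 booster is inoperative=not, Secondary caliper is down=not, Primary bleed valve failed=occurs → not all inputs occur → does not occur.
Rear circuit unavailable [AND]: Master cylinder trips=occurs, #3 pad sensor faulted=not → not all inputs occur → does not occur.
ABS chain inoperative [OR]: Brake line is out=not, North ABS modulator trips=not → no input occurs → does not occur.
Booster path unavailable [OR]: Rear circuit unavailable=not, Inboard wheel cylinder fails=not, ABS chain inoperative=not, Lower reservoir offline=not → no input occurs → does not occur.
Service line fails [OR]: #1 proportioning valve fails=occurs, Outboard booster 2 is inoperative=not, #2 caliper 2 degraded=not → at least one input occurs → occurs.
Parking branch inoperative [OR]: Right bleed valve 2 degraded=not, Auxiliary master cylinder 2 trips=not, Right pad sensor 2 fails=not → no input occurs → does not occur.
Front circuit 2 fails [AND]: Service line fails=occurs, Parking branch inoperative=not → not all inputs occur → does not occur.
Rear circuit 2 fails [AND]: Front circuit 2 fails=not, Reserve wheel cylinder 2 malfunctions=not, #1 brake line 2 offline=occurs → not all inputs occur → does not occur.
Braking system failure [OR]: Front circuit fails=not, Booster path unavailable=not, Rear circuit 2 fails=not, South ABS modulator 2 faulted=not → no input occurs → does not occur.

No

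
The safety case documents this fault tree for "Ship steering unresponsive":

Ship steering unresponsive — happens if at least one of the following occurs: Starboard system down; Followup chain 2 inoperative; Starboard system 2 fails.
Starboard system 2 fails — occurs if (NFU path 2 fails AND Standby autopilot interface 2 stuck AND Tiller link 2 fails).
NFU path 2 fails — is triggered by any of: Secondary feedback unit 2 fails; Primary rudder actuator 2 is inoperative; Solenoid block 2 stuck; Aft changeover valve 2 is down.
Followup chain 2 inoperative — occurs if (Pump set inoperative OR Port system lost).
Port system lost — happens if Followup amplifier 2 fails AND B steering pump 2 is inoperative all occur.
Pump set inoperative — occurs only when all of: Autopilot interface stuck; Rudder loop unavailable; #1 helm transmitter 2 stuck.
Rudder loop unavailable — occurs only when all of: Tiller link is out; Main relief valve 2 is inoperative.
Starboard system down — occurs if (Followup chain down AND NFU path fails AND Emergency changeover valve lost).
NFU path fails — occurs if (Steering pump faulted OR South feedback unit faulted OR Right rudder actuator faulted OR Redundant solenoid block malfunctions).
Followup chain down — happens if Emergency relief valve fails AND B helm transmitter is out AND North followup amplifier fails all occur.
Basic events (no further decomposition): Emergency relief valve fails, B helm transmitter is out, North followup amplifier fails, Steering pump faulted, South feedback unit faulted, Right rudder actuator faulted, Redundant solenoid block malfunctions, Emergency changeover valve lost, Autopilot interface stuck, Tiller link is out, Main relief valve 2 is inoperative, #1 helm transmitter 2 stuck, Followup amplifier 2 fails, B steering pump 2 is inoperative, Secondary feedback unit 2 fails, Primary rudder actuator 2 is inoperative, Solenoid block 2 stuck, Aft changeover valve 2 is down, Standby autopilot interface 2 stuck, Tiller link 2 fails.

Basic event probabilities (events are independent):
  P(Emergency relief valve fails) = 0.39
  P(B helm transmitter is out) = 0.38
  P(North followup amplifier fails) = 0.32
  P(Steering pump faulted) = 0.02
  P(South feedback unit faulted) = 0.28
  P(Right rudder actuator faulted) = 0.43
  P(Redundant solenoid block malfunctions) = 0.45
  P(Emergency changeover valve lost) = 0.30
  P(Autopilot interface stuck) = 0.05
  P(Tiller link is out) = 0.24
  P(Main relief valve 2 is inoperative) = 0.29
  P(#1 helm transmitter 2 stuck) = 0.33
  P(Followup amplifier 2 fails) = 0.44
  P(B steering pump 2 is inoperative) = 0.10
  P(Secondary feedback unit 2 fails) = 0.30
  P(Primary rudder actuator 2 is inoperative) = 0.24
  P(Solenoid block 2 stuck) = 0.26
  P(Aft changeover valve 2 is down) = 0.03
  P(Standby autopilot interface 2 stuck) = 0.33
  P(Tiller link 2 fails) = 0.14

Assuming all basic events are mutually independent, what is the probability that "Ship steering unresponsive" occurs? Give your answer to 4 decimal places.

P(Followup chain down) [AND] = 0.39 × 0.38 × 0.32 = 0.047424
P(NFU path fails) [OR] = 1 − (1−0.02) × (1−0.28) × (1−0.43) × (1−0.45) = 0.778794
P(Starboard system down) [AND] = 0.047424 × 0.778794 × 0.30 = 0.011080
P(Rudder loop unavailable) [AND] = 0.24 × 0.29 = 0.069600
P(Pump set inoperative) [AND] = 0.05 × 0.069600 × 0.33 = 0.001148
P(Port system lost) [AND] = 0.44 × 0.10 = 0.044000
P(Followup chain 2 inoperative) [OR] = 1 − (1−0.001148) × (1−0.044000) = 0.045097
P(NFU path 2 fails) [OR] = 1 − (1−0.30) × (1−0.24) × (1−0.26) × (1−0.03) = 0.618130
P(Starboard system 2 fails) [AND] = 0.618130 × 0.33 × 0.14 = 0.028558
P(Ship steering unresponsive) [OR] = 1 − (1−0.011080) × (1−0.045097) × (1−0.028558) = 0.082645
Rounded to 4 decimal places: P(Ship steering unresponsive) ≈ 0.0826.

0.0826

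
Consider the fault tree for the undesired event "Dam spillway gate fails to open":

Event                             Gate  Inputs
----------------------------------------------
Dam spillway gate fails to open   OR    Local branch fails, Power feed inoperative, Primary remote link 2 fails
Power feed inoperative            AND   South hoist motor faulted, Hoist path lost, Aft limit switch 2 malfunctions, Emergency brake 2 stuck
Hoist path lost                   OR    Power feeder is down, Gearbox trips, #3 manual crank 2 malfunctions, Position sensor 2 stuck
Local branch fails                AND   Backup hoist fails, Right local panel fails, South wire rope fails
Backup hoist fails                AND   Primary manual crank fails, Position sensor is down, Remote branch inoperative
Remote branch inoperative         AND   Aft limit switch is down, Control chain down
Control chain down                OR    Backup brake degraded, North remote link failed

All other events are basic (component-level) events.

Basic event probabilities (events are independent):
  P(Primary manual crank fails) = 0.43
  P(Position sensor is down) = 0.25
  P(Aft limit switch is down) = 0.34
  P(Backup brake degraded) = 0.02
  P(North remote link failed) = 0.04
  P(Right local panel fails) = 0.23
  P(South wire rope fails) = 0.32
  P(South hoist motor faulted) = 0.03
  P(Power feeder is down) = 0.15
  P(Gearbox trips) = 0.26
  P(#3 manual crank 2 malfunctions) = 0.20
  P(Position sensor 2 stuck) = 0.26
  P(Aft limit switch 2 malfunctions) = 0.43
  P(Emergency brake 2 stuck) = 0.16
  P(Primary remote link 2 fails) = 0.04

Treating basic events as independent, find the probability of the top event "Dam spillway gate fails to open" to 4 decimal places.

P(Control chain down) [OR] = 1 − (1−0.02) × (1−0.04) = 0.059200
P(Remote branch inoperative) [AND] = 0.34 × 0.059200 = 0.020128
P(Backup hoist fails) [AND] = 0.43 × 0.25 × 0.020128 = 0.002164
P(Local branch fails) [AND] = 0.002164 × 0.23 × 0.32 = 0.000159
P(Hoist path lost) [OR] = 1 − (1−0.15) × (1−0.26) × (1−0.20) × (1−0.26) = 0.627632
P(Power feed inoperative) [AND] = 0.03 × 0.627632 × 0.43 × 0.16 = 0.001295
P(Dam spillway gate fails to open) [OR] = 1 − (1−0.000159) × (1−0.001295) × (1−0.04) = 0.041396
Rounded to 4 decimal places: P(Dam spillway gate fails to open) ≈ 0.0414.

0.0414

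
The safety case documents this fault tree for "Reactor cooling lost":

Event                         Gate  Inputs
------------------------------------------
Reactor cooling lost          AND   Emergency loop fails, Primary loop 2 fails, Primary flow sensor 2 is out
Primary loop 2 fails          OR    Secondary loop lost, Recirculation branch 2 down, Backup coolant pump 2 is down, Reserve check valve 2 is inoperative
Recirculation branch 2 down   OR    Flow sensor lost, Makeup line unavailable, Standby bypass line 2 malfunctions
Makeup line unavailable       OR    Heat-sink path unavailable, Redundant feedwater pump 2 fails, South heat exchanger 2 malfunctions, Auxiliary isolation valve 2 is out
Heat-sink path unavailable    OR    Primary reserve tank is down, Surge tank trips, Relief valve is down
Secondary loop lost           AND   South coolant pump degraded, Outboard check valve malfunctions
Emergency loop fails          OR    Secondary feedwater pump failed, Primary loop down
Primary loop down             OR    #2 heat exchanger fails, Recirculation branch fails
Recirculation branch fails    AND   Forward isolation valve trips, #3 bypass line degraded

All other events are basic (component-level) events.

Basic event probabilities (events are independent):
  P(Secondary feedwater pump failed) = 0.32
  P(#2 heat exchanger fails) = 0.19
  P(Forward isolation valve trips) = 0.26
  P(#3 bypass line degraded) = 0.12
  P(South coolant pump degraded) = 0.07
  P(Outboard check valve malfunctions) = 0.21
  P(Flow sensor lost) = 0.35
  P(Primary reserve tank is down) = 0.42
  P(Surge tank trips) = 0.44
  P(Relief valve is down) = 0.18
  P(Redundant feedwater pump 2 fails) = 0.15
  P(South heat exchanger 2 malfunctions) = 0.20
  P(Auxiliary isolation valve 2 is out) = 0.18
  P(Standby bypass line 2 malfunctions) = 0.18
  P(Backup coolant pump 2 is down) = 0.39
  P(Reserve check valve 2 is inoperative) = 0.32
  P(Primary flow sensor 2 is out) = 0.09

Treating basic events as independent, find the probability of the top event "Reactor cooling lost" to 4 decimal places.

P(Recirculation branch fails) [AND] = 0.26 × 0.12 = 0.031200
P(Primary loop down) [OR] = 1 − (1−0.19) × (1−0.031200) = 0.215272
P(Emergency loop fails) [OR] = 1 − (1−0.32) × (1−0.215272) = 0.466385
P(Secondary loop lost) [AND] = 0.07 × 0.21 = 0.014700
P(Heat-sink path unavailable) [OR] = 1 − (1−0.42) × (1−0.44) × (1−0.18) = 0.733664
P(Makeup line unavailable) [OR] = 1 − (1−0.733664) × (1−0.15) × (1−0.20) × (1−0.18) = 0.851491
P(Recirculation branch 2 down) [OR] = 1 − (1−0.35) × (1−0.851491) × (1−0.18) = 0.920845
P(Primary loop 2 fails) [OR] = 1 − (1−0.014700) × (1−0.920845) × (1−0.39) × (1−0.32) = 0.967649
P(Reactor cooling lost) [AND] = 0.466385 × 0.967649 × 0.09 = 0.040617
Rounded to 4 decimal places: P(Reactor cooling lost) ≈ 0.0406.

0.0406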